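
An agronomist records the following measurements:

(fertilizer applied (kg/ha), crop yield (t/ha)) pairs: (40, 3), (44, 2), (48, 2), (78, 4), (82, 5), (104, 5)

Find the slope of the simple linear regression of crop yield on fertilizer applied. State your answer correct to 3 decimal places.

n = 6, Σx = 396, Σy = 21, Σxy = 1546, Σx² = 29464
Sxx = Σx² − (Σx)²/n = 29464 − 26136 = 3328
Sxy = Σxy − (Σx)(Σy)/n = 1546 − 1386 = 160
b = Sxy/Sxx = 160/3328 = 0.048077

0.048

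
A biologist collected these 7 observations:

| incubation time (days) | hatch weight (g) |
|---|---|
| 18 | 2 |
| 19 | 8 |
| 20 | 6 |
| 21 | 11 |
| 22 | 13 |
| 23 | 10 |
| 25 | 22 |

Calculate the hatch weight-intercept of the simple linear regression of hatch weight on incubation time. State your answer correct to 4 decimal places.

n = 7, Σx = 148, Σy = 72, Σxy = 1605, Σx² = 3164
Sxx = Σx² − (Σx)²/n = 3164 − 3129.142857 = 34.857143
Sxy = Σxy − (Σx)(Σy)/n = 1605 − 1522.285714 = 82.714286
b = Sxy/Sxx = 82.714286/34.857143 = 2.372951
a = ȳ − b·x̄ = 10.285714 − 2.372951·21.142857 = -39.885246

-39.8852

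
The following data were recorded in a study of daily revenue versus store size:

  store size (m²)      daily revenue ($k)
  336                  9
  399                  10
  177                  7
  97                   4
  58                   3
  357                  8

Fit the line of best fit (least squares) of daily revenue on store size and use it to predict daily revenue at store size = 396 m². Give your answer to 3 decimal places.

n = 6, Σx = 1424, Σy = 41, Σxy = 11671, Σx² = 443648
Sxx = Σx² − (Σx)²/n = 443648 − 337962.666667 = 105685.333333
Sxy = Σxy − (Σx)(Σy)/n = 11671 − 9730.666667 = 1940.333333
b = Sxy/Sxx = 1940.333333/105685.333333 = 0.018360
a = ȳ − b·x̄ = 6.833333 − 0.018360·237.333333 = 2.476004
ŷ(396) = a + b·396 = 2.476004 + 0.018360·396 = 9.746379

9.746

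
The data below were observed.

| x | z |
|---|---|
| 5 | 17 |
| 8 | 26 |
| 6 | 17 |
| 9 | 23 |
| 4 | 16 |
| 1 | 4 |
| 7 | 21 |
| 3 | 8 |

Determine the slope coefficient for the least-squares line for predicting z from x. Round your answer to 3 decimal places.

n = 8, Σx = 43, Σy = 132, Σxy = 841, Σx² = 281
Sxx = Σx² − (Σx)²/n = 281 − 231.125 = 49.875
Sxy = Σxy − (Σx)(Σy)/n = 841 − 709.5 = 131.5
b = Sxy/Sxx = 131.5/49.875 = 2.636591

2.637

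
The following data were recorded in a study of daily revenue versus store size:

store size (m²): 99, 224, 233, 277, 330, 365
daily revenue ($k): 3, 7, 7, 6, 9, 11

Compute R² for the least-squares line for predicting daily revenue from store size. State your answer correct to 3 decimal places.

n = 6, Σx = 1528, Σy = 43, Σxy = 12143, Σx² = 433120, Σy² = 345
Sxx = Σx² − (Σx)²/n = 433120 − 389130.666667 = 43989.333333
Sxy = Σxy − (Σx)(Σy)/n = 12143 − 10950.666667 = 1192.333333
Syy = Σy² − (Σy)²/n = 345 − 308.166667 = 36.833333
R² = Sxy²/(Sxx·Syy) = (1192.333333)²/(43989.333333·36.833333) = 0.877419

0.877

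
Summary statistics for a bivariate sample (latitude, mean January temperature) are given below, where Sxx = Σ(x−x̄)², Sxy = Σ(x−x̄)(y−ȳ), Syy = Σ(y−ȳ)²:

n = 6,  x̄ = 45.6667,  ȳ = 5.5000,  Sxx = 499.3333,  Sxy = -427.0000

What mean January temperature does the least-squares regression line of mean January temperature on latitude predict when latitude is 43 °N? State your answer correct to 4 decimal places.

b = Sxy/Sxx = -427/499.3333 = -0.855140
a = ȳ − b·x̄ = 5.5 − (-0.855140)·45.6667 = 44.551433
ŷ(43) = a + b·43 = 44.551433 + (-0.855140)·43 = 7.780402

7.7804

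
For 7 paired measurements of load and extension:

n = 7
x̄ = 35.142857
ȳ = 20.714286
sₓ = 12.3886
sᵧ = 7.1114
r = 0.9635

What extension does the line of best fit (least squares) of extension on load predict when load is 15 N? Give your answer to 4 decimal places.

b = r · sᵧ/sₓ = 0.9635 · 7.1114/12.3886 = 0.553076
a = ȳ − b·x̄ = 20.714286 − 0.553076·35.142857 = 1.277625
ŷ(15) = a + b·15 = 1.277625 + 0.553076·15 = 9.573761

9.5738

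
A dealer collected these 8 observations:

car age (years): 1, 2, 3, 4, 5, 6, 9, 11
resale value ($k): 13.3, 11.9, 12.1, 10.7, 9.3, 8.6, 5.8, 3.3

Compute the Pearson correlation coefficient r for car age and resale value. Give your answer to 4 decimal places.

-0.9941

n = 8, Σx = 41, Σy = 75, Σxy = 302.8, Σx² = 293, Σy² = 784.38
Sxx = Σx² − (Σx)²/n = 293 − 210.125 = 82.875
Sxy = Σxy − (Σx)(Σy)/n = 302.8 − 384.375 = -81.575
Syy = Σy² − (Σy)²/n = 784.38 − 703.125 = 81.255
r = Sxy/√(Sxx·Syy) = -81.575/√(6734.008125) = -81.575/82.061002 = -0.994078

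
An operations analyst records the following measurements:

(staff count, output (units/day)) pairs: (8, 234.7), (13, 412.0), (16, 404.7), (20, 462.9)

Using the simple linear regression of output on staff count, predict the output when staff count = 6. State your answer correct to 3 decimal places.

229.374

n = 4, Σx = 57, Σy = 1514.3, Σxy = 22966.8, Σx² = 889
Sxx = Σx² − (Σx)²/n = 889 − 812.25 = 76.75
Sxy = Σxy − (Σx)(Σy)/n = 22966.8 − 21578.775 = 1388.025
b = Sxy/Sxx = 1388.025/76.75 = 18.085016
a = ȳ − b·x̄ = 378.575 − 18.085016·14.25 = 120.863518
ŷ(6) = a + b·6 = 120.863518 + 18.085016·6 = 229.373616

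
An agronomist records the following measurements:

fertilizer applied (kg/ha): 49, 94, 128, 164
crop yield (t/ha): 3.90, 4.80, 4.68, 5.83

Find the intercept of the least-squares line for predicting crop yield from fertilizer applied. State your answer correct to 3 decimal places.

n = 4, Σx = 435, Σy = 19.21, Σxy = 2197.46, Σx² = 54517
Sxx = Σx² − (Σx)²/n = 54517 − 47306.25 = 7210.75
Sxy = Σxy − (Σx)(Σy)/n = 2197.46 − 2089.0875 = 108.3725
b = Sxy/Sxx = 108.3725/7210.75 = 0.015029
a = ȳ − b·x̄ = 4.8025 − 0.015029·108.75 = 3.168064

3.168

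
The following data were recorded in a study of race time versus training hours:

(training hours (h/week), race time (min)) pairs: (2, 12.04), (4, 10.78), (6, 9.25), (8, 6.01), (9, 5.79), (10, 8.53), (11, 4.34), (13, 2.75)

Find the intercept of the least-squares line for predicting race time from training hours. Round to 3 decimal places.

13.811

n = 8, Σx = 63, Σy = 59.49, Σxy = 391.68, Σx² = 591
Sxx = Σx² − (Σx)²/n = 591 − 496.125 = 94.875
Sxy = Σxy − (Σx)(Σy)/n = 391.68 − 468.48375 = -76.80375
b = Sxy/Sxx = -76.80375/94.875 = -0.809526
a = ȳ − b·x̄ = 7.43625 − (-0.809526)·7.875 = 13.811265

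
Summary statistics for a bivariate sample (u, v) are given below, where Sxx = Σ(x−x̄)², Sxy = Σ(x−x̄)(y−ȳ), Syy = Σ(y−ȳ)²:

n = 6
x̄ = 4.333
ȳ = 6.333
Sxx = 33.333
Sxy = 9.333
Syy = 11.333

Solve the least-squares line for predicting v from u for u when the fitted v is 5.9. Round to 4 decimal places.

b = Sxy/Sxx = 9.333/33.333 = 0.279993
a = ȳ − b·x̄ = 6.333 − 0.279993·4.333 = 5.119791
Set a + b·x = 5.9: x = (5.9 − 5.119791) / 0.279993 = 2.786532

2.7865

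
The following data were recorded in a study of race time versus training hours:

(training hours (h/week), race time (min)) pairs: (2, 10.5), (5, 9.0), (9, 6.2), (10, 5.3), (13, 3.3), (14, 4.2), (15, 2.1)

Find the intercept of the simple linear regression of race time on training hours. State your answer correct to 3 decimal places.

n = 7, Σx = 68, Σy = 40.6, Σxy = 308, Σx² = 800
Sxx = Σx² − (Σx)²/n = 800 − 660.571429 = 139.428571
Sxy = Σxy − (Σx)(Σy)/n = 308 − 394.4 = -86.4
b = Sxy/Sxx = -86.4/139.428571 = -0.619672
a = ȳ − b·x̄ = 5.8 − (-0.619672)·9.714286 = 11.819672

11.820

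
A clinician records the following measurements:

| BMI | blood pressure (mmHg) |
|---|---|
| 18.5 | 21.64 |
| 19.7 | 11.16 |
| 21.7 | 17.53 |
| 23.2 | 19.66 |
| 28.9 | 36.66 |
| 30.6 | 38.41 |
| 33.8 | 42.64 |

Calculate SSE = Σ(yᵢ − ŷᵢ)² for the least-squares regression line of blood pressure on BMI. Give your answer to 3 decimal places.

112.096

n = 7, Σx = 176.4, Σy = 187.7, Σxy = 5132.757, Σx² = 4653.48, Σy² = 5924.105
Sxx = Σx² − (Σx)²/n = 4653.48 − 4445.28 = 208.2
Sxy = Σxy − (Σx)(Σy)/n = 5132.757 − 4730.04 = 402.717
Syy = Σy² − (Σy)²/n = 5924.105 − 5033.041429 = 891.063571
b = Sxy/Sxx = 402.717/208.2 = 1.934280
SSE = Syy − b·Sxy = 891.063571 − 1.934280·402.717 = 112.096318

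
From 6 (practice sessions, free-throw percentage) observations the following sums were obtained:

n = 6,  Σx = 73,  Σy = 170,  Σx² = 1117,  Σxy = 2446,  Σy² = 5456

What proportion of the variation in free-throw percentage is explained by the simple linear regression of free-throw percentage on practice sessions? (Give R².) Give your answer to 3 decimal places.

Sxx = Σx² − (Σx)²/n = 1117 − 888.166667 = 228.833333
Sxy = Σxy − (Σx)(Σy)/n = 2446 − 2068.333333 = 377.666667
Syy = Σy² − (Σy)²/n = 5456 − 4816.666667 = 639.333333
R² = Sxy²/(Sxx·Syy) = (377.666667)²/(228.833333·639.333333) = 0.974924

0.975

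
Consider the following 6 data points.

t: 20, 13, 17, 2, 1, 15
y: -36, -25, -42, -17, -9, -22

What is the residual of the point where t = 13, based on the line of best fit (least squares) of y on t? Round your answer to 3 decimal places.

n = 6, Σx = 68, Σy = -151, Σxy = -2132, Σx² = 1088
Sxx = Σx² − (Σx)²/n = 1088 − 770.666667 = 317.333333
Sxy = Σxy − (Σx)(Σy)/n = -2132 − (-1711.333333) = -420.666667
b = Sxy/Sxx = -420.666667/317.333333 = -1.325630
a = ȳ − b·x̄ = -25.166667 − (-1.325630)·11.333333 = -10.142857
ŷ(13) = -10.142857 + (-1.325630)·13 = -27.376050
residual = y − ŷ = -25 − (-27.376050) = 2.376050

2.376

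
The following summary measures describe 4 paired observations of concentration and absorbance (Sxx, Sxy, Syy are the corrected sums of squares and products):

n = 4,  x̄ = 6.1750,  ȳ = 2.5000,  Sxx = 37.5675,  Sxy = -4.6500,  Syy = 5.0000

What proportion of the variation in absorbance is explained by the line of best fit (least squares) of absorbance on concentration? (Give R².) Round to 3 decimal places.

R² = Sxy²/(Sxx·Syy) = (-4.65)²/(37.5675·5) = 0.115113

0.115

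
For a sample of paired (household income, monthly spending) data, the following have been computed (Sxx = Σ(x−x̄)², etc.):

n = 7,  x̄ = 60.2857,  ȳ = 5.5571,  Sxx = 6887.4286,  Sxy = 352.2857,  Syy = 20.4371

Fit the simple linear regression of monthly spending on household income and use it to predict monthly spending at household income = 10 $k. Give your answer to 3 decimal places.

b = Sxy/Sxx = 352.2857/6887.4286 = 0.051149
a = ȳ − b·x̄ = 5.5571 − 0.051149·60.2857 = 2.473541
ŷ(10) = a + b·10 = 2.473541 + 0.051149·10 = 2.985032

2.985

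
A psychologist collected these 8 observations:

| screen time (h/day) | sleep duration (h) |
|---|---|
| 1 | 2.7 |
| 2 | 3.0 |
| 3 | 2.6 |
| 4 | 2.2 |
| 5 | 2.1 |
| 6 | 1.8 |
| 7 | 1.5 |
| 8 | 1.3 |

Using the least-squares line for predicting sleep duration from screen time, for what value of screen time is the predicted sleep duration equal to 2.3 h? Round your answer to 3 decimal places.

n = 8, Σx = 36, Σy = 17.2, Σxy = 67.5, Σx² = 204
Sxx = Σx² − (Σx)²/n = 204 − 162 = 42
Sxy = Σxy − (Σx)(Σy)/n = 67.5 − 77.4 = -9.9
b = Sxy/Sxx = -9.9/42 = -0.235714
a = ȳ − b·x̄ = 2.15 − (-0.235714)·4.5 = 3.210714
Set a + b·x = 2.3: x = (2.3 − 3.210714) / (-0.235714) = 3.863636

3.864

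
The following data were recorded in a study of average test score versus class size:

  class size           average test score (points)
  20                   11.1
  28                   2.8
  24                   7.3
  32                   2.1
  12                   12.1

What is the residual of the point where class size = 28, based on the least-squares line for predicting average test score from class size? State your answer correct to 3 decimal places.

-1.578

n = 5, Σx = 116, Σy = 35.4, Σxy = 688, Σx² = 2928
Sxx = Σx² − (Σx)²/n = 2928 − 2691.2 = 236.8
Sxy = Σxy − (Σx)(Σy)/n = 688 − 821.28 = -133.28
b = Sxy/Sxx = -133.28/236.8 = -0.562838
a = ȳ − b·x̄ = 7.08 − (-0.562838)·23.2 = 20.137838
ŷ(28) = 20.137838 + (-0.562838)·28 = 4.378378
residual = y − ŷ = 2.8 − 4.378378 = -1.578378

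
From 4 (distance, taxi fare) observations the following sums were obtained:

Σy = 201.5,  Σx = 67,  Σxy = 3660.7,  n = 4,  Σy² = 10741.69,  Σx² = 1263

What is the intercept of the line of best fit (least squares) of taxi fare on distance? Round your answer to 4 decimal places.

16.3901

Sxx = Σx² − (Σx)²/n = 1263 − 1122.25 = 140.75
Sxy = Σxy − (Σx)(Σy)/n = 3660.7 − 3375.125 = 285.575
b = Sxy/Sxx = 285.575/140.75 = 2.028952
a = ȳ − b·x̄ = 50.375 − 2.028952·16.75 = 16.390053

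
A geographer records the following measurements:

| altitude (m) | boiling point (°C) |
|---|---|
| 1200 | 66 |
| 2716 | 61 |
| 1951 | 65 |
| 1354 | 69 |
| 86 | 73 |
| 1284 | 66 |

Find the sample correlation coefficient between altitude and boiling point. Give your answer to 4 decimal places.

-0.9425

n = 6, Σx = 8591, Σy = 400, Σxy = 556139, Σx² = 16112425, Σy² = 26748
Sxx = Σx² − (Σx)²/n = 16112425 − 12300880.166667 = 3811544.833333
Sxy = Σxy − (Σx)(Σy)/n = 556139 − 572733.333333 = -16594.333333
Syy = Σy² − (Σy)²/n = 26748 − 26666.666667 = 81.333333
r = Sxy/√(Sxx·Syy) = -16594.333333/√(310005646.444444) = -16594.333333/17606.977209 = -0.942486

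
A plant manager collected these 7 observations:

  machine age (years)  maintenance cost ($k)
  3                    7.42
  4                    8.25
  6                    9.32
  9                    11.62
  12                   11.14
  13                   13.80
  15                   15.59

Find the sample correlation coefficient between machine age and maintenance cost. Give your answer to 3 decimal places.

n = 7, Σx = 62, Σy = 77.14, Σxy = 762.69, Σx² = 680, Σy² = 902.5934
Sxx = Σx² − (Σx)²/n = 680 − 549.142857 = 130.857143
Sxy = Σxy − (Σx)(Σy)/n = 762.69 − 683.24 = 79.45
Syy = Σy² − (Σy)²/n = 902.5934 − 850.0828 = 52.5106
r = Sxy/√(Sxx·Syy) = 79.45/√(6871.387086) = 79.45/82.893830 = 0.958455

0.958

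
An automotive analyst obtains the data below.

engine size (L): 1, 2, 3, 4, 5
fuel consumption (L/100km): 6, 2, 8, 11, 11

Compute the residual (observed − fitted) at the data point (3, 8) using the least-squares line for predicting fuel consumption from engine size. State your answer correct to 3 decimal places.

0.400

n = 5, Σx = 15, Σy = 38, Σxy = 133, Σx² = 55
Sxx = Σx² − (Σx)²/n = 55 − 45 = 10
Sxy = Σxy − (Σx)(Σy)/n = 133 − 114 = 19
b = Sxy/Sxx = 19/10 = 1.9
a = ȳ − b·x̄ = 7.6 − 1.9·3 = 1.9
ŷ(3) = 1.9 + 1.9·3 = 7.6
residual = y − ŷ = 8 − 7.6 = 0.4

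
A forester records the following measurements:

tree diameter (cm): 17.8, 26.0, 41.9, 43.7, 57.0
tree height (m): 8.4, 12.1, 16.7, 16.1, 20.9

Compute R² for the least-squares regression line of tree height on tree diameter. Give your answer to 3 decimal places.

n = 5, Σx = 186.4, Σy = 74.2, Σxy = 3058.72, Σx² = 7907.14, Σy² = 1191.88
Sxx = Σx² − (Σx)²/n = 7907.14 − 6948.992 = 958.148
Sxy = Σxy − (Σx)(Σy)/n = 3058.72 − 2766.176 = 292.544
Syy = Σy² − (Σy)²/n = 1191.88 − 1101.128 = 90.752
R² = Sxy²/(Sxx·Syy) = (292.544)²/(958.148·90.752) = 0.984223

0.984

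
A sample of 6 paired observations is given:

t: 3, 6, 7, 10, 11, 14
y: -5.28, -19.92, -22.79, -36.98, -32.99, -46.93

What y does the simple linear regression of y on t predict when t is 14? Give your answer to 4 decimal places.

-47.5680

n = 6, Σx = 51, Σy = -164.89, Σxy = -1684.6, Σx² = 511
Sxx = Σx² − (Σx)²/n = 511 − 433.5 = 77.5
Sxy = Σxy − (Σx)(Σy)/n = -1684.6 − (-1401.565) = -283.035
b = Sxy/Sxx = -283.035/77.5 = -3.652065
a = ȳ − b·x̄ = -27.481667 − (-3.652065)·8.5 = 3.560882
ŷ(14) = a + b·14 = 3.560882 + (-3.652065)·14 = -47.568022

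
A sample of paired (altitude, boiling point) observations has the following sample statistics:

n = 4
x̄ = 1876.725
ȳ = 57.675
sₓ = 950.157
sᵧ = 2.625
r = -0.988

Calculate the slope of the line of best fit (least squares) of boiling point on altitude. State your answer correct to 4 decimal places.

b = r · sᵧ/sₓ = -0.988 · 2.625/950.157 = -0.002730

-0.0027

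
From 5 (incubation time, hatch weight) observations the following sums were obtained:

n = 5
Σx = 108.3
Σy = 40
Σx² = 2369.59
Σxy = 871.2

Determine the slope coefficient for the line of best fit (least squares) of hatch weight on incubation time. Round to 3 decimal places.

Sxx = Σx² − (Σx)²/n = 2369.59 − 2345.778 = 23.812
Sxy = Σxy − (Σx)(Σy)/n = 871.2 − 866.4 = 4.8
b = Sxy/Sxx = 4.8/23.812 = 0.201579

0.202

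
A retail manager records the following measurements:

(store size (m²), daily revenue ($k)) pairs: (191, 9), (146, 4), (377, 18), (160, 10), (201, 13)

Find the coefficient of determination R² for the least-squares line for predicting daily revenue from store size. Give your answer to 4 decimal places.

0.7702

n = 5, Σx = 1075, Σy = 54, Σxy = 13302, Σx² = 265927, Σy² = 690
Sxx = Σx² − (Σx)²/n = 265927 − 231125 = 34802
Sxy = Σxy − (Σx)(Σy)/n = 13302 − 11610 = 1692
Syy = Σy² − (Σy)²/n = 690 − 583.2 = 106.8
R² = Sxy²/(Sxx·Syy) = (1692)²/(34802·106.8) = 0.770239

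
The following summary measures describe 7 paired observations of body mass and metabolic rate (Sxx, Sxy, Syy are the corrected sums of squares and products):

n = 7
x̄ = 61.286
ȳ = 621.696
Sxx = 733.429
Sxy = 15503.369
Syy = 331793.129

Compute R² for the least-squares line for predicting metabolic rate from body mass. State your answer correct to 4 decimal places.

R² = Sxy²/(Sxx·Syy) = (15503.369)²/(733.429·331793.129) = 0.987704

0.9877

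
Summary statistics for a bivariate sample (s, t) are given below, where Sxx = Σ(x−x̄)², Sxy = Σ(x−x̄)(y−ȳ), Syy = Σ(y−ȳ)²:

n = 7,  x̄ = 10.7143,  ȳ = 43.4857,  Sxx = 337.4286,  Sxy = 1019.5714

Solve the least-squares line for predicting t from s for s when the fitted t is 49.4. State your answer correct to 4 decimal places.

12.6716

b = Sxy/Sxx = 1019.5714/337.4286 = 3.021592
a = ȳ − b·x̄ = 43.4857 − 3.021592·10.7143 = 11.111462
Set a + b·x = 49.4: x = (49.4 − 11.111462) / 3.021592 = 12.671646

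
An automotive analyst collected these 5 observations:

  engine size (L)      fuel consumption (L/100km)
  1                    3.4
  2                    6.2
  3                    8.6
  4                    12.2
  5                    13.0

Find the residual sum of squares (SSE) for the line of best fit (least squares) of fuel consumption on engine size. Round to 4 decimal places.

n = 5, Σx = 15, Σy = 43.4, Σxy = 155.4, Σx² = 55, Σy² = 441.8
Sxx = Σx² − (Σx)²/n = 55 − 45 = 10
Sxy = Σxy − (Σx)(Σy)/n = 155.4 − 130.2 = 25.2
Syy = Σy² − (Σy)²/n = 441.8 − 376.712 = 65.088
b = Sxy/Sxx = 25.2/10 = 2.52
SSE = Syy − b·Sxy = 65.088 − 2.52·25.2 = 1.584

1.5840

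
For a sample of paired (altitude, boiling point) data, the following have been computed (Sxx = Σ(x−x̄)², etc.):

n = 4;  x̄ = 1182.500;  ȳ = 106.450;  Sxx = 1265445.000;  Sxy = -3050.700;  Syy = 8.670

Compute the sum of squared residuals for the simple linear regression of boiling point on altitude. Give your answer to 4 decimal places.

b = Sxy/Sxx = -3050.7/1265445 = -0.002411
SSE = Syy − b·Sxy = 8.67 − (-0.002411)·(-3050.7) = 1.315456

1.3155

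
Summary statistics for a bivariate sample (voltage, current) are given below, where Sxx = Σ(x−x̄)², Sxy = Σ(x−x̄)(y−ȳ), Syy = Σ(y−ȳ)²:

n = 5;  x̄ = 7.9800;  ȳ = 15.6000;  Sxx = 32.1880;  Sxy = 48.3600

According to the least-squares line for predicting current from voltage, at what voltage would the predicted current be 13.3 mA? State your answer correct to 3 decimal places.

6.449

b = Sxy/Sxx = 48.36/32.188 = 1.502423
a = ȳ − b·x̄ = 15.6 − 1.502423·7.98 = 3.610662
Set a + b·x = 13.3: x = (13.3 − 3.610662) / 1.502423 = 6.449140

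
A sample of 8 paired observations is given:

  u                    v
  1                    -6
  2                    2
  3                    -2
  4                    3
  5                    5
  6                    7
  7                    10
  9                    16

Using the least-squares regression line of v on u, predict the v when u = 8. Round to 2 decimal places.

n = 8, Σx = 37, Σy = 35, Σxy = 285, Σx² = 221
Sxx = Σx² − (Σx)²/n = 221 − 171.125 = 49.875
Sxy = Σxy − (Σx)(Σy)/n = 285 − 161.875 = 123.125
b = Sxy/Sxx = 123.125/49.875 = 2.468672
a = ȳ − b·x̄ = 4.375 − 2.468672·4.625 = -7.042607
ŷ(8) = a + b·8 = -7.042607 + 2.468672·8 = 12.706767

12.71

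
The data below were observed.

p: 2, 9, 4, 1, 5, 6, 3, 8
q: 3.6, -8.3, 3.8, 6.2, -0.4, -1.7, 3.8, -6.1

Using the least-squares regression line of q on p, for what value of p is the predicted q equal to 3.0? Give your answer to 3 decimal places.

3.147

n = 8, Σx = 38, Σy = 0.9, Σxy = -95.7, Σx² = 236
Sxx = Σx² − (Σx)²/n = 236 − 180.5 = 55.5
Sxy = Σxy − (Σx)(Σy)/n = -95.7 − 4.275 = -99.975
b = Sxy/Sxx = -99.975/55.5 = -1.801351
a = ȳ − b·x̄ = 0.1125 − (-1.801351)·4.75 = 8.668919
Set a + b·x = 3.0: x = (3.0 − 8.668919) / (-1.801351) = 3.147037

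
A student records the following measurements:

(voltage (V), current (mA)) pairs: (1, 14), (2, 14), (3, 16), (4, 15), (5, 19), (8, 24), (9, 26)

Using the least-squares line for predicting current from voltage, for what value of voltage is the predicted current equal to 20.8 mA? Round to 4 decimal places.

n = 7, Σx = 32, Σy = 128, Σxy = 671, Σx² = 200
Sxx = Σx² − (Σx)²/n = 200 − 146.285714 = 53.714286
Sxy = Σxy − (Σx)(Σy)/n = 671 − 585.142857 = 85.857143
b = Sxy/Sxx = 85.857143/53.714286 = 1.598404
a = ȳ − b·x̄ = 18.285714 − 1.598404·4.571429 = 10.978723
Set a + b·x = 20.8: x = (20.8 − 10.978723) / 1.598404 = 6.144426

6.1444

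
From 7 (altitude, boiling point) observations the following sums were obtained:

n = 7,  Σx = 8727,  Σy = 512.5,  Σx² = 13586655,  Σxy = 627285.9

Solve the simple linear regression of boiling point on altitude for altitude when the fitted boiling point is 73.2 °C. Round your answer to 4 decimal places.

Sxx = Σx² − (Σx)²/n = 13586655 − 10880075.571429 = 2706579.428571
Sxy = Σxy − (Σx)(Σy)/n = 627285.9 − 638941.071429 = -11655.171429
b = Sxy/Sxx = -11655.171429/2706579.428571 = -0.004306
a = ȳ − b·x̄ = 73.214286 − (-0.004306)·1246.714286 = 78.582932
Set a + b·x = 73.2: x = (73.2 − 78.582932) / (-0.004306) = 1250.031733

1250.0317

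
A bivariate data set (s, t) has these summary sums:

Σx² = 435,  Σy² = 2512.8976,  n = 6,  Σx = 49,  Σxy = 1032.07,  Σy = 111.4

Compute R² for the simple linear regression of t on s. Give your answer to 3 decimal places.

0.966

Sxx = Σx² − (Σx)²/n = 435 − 400.166667 = 34.833333
Sxy = Σxy − (Σx)(Σy)/n = 1032.07 − 909.766667 = 122.303333
Syy = Σy² − (Σy)²/n = 2512.8976 − 2068.326667 = 444.570933
R² = Sxy²/(Sxx·Syy) = (122.303333)²/(34.833333·444.570933) = 0.965919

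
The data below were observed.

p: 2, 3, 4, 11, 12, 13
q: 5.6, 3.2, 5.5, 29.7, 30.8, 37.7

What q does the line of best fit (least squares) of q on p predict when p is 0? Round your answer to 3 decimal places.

n = 6, Σx = 45, Σy = 112.5, Σxy = 1229.2, Σx² = 463
Sxx = Σx² − (Σx)²/n = 463 − 337.5 = 125.5
Sxy = Σxy − (Σx)(Σy)/n = 1229.2 − 843.75 = 385.45
b = Sxy/Sxx = 385.45/125.5 = 3.071315
a = ȳ − b·x̄ = 18.75 − 3.071315·7.5 = -4.284861
ŷ(0) = a + b·0 = -4.284861 + 3.071315·0 = -4.284861

-4.285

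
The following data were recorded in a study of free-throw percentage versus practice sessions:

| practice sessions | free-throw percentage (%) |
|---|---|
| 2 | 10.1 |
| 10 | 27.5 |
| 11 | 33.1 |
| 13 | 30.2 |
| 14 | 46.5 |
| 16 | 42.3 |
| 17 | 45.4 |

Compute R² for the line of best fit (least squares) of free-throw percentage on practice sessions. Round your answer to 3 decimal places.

n = 7, Σx = 83, Σy = 235.1, Σxy = 3151.5, Σx² = 1135, Σy² = 8878.61
Sxx = Σx² − (Σx)²/n = 1135 − 984.142857 = 150.857143
Sxy = Σxy − (Σx)(Σy)/n = 3151.5 − 2787.614286 = 363.885714
Syy = Σy² − (Σy)²/n = 8878.61 − 7896.001429 = 982.608571
R² = Sxy²/(Sxx·Syy) = (363.885714)²/(150.857143·982.608571) = 0.893272

0.893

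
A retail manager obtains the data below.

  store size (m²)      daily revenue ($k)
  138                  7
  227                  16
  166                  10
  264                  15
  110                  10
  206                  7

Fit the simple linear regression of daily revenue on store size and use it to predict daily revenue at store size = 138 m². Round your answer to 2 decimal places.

n = 6, Σx = 1111, Σy = 65, Σxy = 12760, Σx² = 222361
Sxx = Σx² − (Σx)²/n = 222361 − 205720.166667 = 16640.833333
Sxy = Σxy − (Σx)(Σy)/n = 12760 − 12035.833333 = 724.166667
b = Sxy/Sxx = 724.166667/16640.833333 = 0.043517
a = ȳ − b·x̄ = 10.833333 − 0.043517·185.166667 = 2.775352
ŷ(138) = a + b·138 = 2.775352 + 0.043517·138 = 8.780760

8.78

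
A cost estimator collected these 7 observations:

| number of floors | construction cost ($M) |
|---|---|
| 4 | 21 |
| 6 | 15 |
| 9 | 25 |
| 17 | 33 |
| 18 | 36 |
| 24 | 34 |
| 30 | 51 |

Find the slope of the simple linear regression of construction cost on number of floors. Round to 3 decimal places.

1.146

n = 7, Σx = 108, Σy = 215, Σxy = 3954, Σx² = 2222
Sxx = Σx² − (Σx)²/n = 2222 − 1666.285714 = 555.714286
Sxy = Σxy − (Σx)(Σy)/n = 3954 − 3317.142857 = 636.857143
b = Sxy/Sxx = 636.857143/555.714286 = 1.146015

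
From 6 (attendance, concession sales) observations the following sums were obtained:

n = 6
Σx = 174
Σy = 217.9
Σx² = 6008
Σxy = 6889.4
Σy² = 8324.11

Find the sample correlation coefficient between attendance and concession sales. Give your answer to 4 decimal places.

0.9073

Sxx = Σx² − (Σx)²/n = 6008 − 5046 = 962
Sxy = Σxy − (Σx)(Σy)/n = 6889.4 − 6319.1 = 570.3
Syy = Σy² − (Σy)²/n = 8324.11 − 7913.401667 = 410.708333
r = Sxy/√(Sxx·Syy) = 570.3/√(395101.416667) = 570.3/628.570932 = 0.907296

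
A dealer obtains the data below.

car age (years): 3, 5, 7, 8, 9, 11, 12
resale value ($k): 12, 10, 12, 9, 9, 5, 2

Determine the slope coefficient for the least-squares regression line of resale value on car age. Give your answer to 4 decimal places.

-1.0117

n = 7, Σx = 55, Σy = 59, Σxy = 402, Σx² = 493
Sxx = Σx² − (Σx)²/n = 493 − 432.142857 = 60.857143
Sxy = Σxy − (Σx)(Σy)/n = 402 − 463.571429 = -61.571429
b = Sxy/Sxx = -61.571429/60.857143 = -1.011737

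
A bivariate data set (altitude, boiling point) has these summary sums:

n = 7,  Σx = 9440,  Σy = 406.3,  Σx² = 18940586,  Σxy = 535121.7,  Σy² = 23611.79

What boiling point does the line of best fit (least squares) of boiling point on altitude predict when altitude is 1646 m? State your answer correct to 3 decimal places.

Sxx = Σx² − (Σx)²/n = 18940586 − 12730514.285714 = 6210071.714286
Sxy = Σxy − (Σx)(Σy)/n = 535121.7 − 547924.571429 = -12802.871429
b = Sxy/Sxx = -12802.871429/6210071.714286 = -0.002062
a = ȳ − b·x̄ = 58.042857 − (-0.002062)·1348.571429 = 60.823113
ŷ(1646) = a + b·1646 = 60.823113 + (-0.002062)·1646 = 57.429669

57.430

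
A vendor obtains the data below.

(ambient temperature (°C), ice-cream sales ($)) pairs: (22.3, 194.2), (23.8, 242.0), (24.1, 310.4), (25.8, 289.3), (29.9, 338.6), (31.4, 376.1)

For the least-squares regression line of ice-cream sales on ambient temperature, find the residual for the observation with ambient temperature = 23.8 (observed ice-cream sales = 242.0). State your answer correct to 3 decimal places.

-10.614

n = 6, Σx = 157.3, Σy = 1750.6, Σxy = 46968.52, Σx² = 4190.15
Sxx = Σx² − (Σx)²/n = 4190.15 − 4123.881667 = 66.268333
Sxy = Σxy − (Σx)(Σy)/n = 46968.52 − 45894.896667 = 1073.623333
b = Sxy/Sxx = 1073.623333/66.268333 = 16.201152
a = ȳ − b·x̄ = 291.766667 − 16.201152·26.216667 = -132.973532
ŷ(23.8) = -132.973532 + 16.201152·23.8 = 252.613883
residual = y − ŷ = 242.0 − 252.613883 = -10.613883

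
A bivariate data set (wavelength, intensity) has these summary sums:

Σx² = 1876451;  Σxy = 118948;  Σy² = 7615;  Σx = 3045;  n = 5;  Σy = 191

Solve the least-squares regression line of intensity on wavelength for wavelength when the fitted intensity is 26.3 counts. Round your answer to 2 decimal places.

509.21

Sxx = Σx² − (Σx)²/n = 1876451 − 1854405 = 22046
Sxy = Σxy − (Σx)(Σy)/n = 118948 − 116319 = 2629
b = Sxy/Sxx = 2629/22046 = 0.119251
a = ȳ − b·x̄ = 38.2 − 0.119251·609 = -34.423651
Set a + b·x = 26.3: x = (26.3 − (-34.423651)) / 0.119251 = 509.210194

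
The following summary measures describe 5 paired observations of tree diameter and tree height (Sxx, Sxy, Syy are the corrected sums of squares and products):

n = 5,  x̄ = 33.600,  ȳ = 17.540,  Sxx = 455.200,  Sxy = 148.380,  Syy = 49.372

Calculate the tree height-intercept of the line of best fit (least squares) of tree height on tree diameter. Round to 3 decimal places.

b = Sxy/Sxx = 148.38/455.2 = 0.325967
a = ȳ − b·x̄ = 17.54 − 0.325967·33.6 = 6.587522

6.588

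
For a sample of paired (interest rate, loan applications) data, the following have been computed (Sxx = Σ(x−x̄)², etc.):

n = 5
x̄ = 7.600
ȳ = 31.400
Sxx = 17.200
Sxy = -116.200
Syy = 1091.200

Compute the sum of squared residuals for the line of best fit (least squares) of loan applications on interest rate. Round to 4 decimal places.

b = Sxy/Sxx = -116.2/17.2 = -6.755814
SSE = Syy − b·Sxy = 1091.2 − (-6.755814)·(-116.2) = 306.174419

306.1744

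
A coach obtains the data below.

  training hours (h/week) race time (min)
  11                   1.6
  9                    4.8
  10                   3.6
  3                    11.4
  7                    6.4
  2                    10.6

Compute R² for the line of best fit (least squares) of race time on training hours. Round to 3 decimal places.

0.968

n = 6, Σx = 42, Σy = 38.4, Σxy = 197, Σx² = 364, Σy² = 321.84
Sxx = Σx² − (Σx)²/n = 364 − 294 = 70
Sxy = Σxy − (Σx)(Σy)/n = 197 − 268.8 = -71.8
Syy = Σy² − (Σy)²/n = 321.84 − 245.76 = 76.08
R² = Sxy²/(Sxx·Syy) = (-71.8)²/(70·76.08) = 0.968011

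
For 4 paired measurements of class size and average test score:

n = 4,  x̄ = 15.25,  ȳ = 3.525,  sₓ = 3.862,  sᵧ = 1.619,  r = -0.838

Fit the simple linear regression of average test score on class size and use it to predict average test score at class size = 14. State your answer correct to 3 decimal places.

3.964

b = r · sᵧ/sₓ = -0.838 · 1.619/3.862 = -0.351300
a = ȳ − b·x̄ = 3.525 − (-0.351300)·15.25 = 8.882331
ŷ(14) = a + b·14 = 8.882331 + (-0.351300)·14 = 3.964125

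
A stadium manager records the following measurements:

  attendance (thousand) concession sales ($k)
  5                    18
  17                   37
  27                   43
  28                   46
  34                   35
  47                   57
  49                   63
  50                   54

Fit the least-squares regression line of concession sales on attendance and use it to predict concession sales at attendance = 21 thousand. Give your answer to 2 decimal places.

35.14

n = 8, Σx = 257, Σy = 353, Σxy = 12824, Σx² = 10093
Sxx = Σx² − (Σx)²/n = 10093 − 8256.125 = 1836.875
Sxy = Σxy − (Σx)(Σy)/n = 12824 − 11340.125 = 1483.875
b = Sxy/Sxx = 1483.875/1836.875 = 0.807826
a = ȳ − b·x̄ = 44.125 − 0.807826·32.125 = 18.173596
ŷ(21) = a + b·21 = 18.173596 + 0.807826·21 = 35.137938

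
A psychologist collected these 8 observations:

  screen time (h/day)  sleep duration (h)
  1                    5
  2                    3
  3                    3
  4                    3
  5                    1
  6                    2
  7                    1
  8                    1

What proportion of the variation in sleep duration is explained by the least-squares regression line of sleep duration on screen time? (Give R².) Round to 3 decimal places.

n = 8, Σx = 36, Σy = 19, Σxy = 64, Σx² = 204, Σy² = 59
Sxx = Σx² − (Σx)²/n = 204 − 162 = 42
Sxy = Σxy − (Σx)(Σy)/n = 64 − 85.5 = -21.5
Syy = Σy² − (Σy)²/n = 59 − 45.125 = 13.875
R² = Sxy²/(Sxx·Syy) = (-21.5)²/(42·13.875) = 0.793222

0.793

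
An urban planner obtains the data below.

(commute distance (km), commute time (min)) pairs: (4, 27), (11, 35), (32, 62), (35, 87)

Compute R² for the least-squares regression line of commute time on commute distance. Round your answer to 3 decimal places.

0.908

n = 4, Σx = 82, Σy = 211, Σxy = 5522, Σx² = 2386, Σy² = 13367
Sxx = Σx² − (Σx)²/n = 2386 − 1681 = 705
Sxy = Σxy − (Σx)(Σy)/n = 5522 − 4325.5 = 1196.5
Syy = Σy² − (Σy)²/n = 13367 − 11130.25 = 2236.75
R² = Sxy²/(Sxx·Syy) = (1196.5)²/(705·2236.75) = 0.907860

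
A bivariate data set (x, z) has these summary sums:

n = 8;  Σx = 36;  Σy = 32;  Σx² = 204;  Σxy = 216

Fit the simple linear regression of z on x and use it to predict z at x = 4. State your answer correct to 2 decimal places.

Sxx = Σx² − (Σx)²/n = 204 − 162 = 42
Sxy = Σxy − (Σx)(Σy)/n = 216 − 144 = 72
b = Sxy/Sxx = 72/42 = 1.714286
a = ȳ − b·x̄ = 4 − 1.714286·4.5 = -3.714286
ŷ(4) = a + b·4 = -3.714286 + 1.714286·4 = 3.142857

3.14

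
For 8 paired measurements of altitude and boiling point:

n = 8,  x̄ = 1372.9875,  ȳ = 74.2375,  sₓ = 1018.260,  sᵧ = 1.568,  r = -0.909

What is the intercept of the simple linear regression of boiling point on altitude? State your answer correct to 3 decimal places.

b = r · sᵧ/sₓ = -0.909 · 1.568/1018.26 = -0.001400
a = ȳ − b·x̄ = 74.2375 − (-0.001400)·1372.9875 = 76.159343

76.159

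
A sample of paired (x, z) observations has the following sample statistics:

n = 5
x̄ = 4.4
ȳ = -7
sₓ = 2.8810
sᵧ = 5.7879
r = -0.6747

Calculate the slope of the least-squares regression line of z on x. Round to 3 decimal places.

-1.355

b = r · sᵧ/sₓ = -0.6747 · 5.7879/2.881 = -1.355466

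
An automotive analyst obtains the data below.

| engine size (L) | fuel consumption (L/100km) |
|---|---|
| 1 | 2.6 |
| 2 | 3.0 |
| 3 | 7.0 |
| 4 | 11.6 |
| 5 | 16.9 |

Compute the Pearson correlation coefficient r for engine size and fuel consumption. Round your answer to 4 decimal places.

0.9700

n = 5, Σx = 15, Σy = 41.1, Σxy = 160.5, Σx² = 55, Σy² = 484.93
Sxx = Σx² − (Σx)²/n = 55 − 45 = 10
Sxy = Σxy − (Σx)(Σy)/n = 160.5 − 123.3 = 37.2
Syy = Σy² − (Σy)²/n = 484.93 − 337.842 = 147.088
r = Sxy/√(Sxx·Syy) = 37.2/√(1470.88) = 37.2/38.352053 = 0.969961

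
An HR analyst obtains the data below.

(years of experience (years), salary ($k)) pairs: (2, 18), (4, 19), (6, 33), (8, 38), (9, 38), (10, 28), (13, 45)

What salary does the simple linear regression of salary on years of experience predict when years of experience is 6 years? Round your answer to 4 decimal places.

27.9727

n = 7, Σx = 52, Σy = 219, Σxy = 1821, Σx² = 470
Sxx = Σx² − (Σx)²/n = 470 − 386.285714 = 83.714286
Sxy = Σxy − (Σx)(Σy)/n = 1821 − 1626.857143 = 194.142857
b = Sxy/Sxx = 194.142857/83.714286 = 2.319113
a = ȳ − b·x̄ = 31.285714 − 2.319113·7.428571 = 14.058020
ŷ(6) = a + b·6 = 14.058020 + 2.319113·6 = 27.972696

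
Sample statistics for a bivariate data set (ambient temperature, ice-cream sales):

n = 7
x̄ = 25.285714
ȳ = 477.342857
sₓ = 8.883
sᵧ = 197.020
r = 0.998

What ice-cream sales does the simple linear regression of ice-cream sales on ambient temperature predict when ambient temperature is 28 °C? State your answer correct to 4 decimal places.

537.4238

b = r · sᵧ/sₓ = 0.998 · 197.02/8.883 = 22.135085
a = ȳ − b·x̄ = 477.342857 − 22.135085·25.285714 = -82.358572
ŷ(28) = a + b·28 = -82.358572 + 22.135085·28 = 537.423808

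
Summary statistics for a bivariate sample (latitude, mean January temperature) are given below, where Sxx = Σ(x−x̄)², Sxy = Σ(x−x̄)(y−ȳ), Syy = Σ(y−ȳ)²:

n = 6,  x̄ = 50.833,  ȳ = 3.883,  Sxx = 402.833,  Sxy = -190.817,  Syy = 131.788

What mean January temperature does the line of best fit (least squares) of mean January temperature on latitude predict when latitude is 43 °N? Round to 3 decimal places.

7.593

b = Sxy/Sxx = -190.817/402.833 = -0.473688
a = ȳ − b·x̄ = 3.883 − (-0.473688)·50.833 = 27.961962
ŷ(43) = a + b·43 = 27.961962 + (-0.473688)·43 = 7.593395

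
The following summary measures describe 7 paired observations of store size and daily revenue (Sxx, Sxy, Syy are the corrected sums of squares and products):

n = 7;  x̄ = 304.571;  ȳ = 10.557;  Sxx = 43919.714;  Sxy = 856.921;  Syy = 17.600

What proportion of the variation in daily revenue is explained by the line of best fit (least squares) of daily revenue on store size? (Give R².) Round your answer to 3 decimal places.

0.950

R² = Sxy²/(Sxx·Syy) = (856.921)²/(43919.714·17.6) = 0.949969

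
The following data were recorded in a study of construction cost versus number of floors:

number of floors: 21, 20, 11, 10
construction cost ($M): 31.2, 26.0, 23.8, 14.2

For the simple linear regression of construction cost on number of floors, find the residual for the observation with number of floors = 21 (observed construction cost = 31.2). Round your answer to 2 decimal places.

1.77

n = 4, Σx = 62, Σy = 95.2, Σxy = 1579, Σx² = 1062
Sxx = Σx² − (Σx)²/n = 1062 − 961 = 101
Sxy = Σxy − (Σx)(Σy)/n = 1579 − 1475.6 = 103.4
b = Sxy/Sxx = 103.4/101 = 1.023762
a = ȳ − b·x̄ = 23.8 − 1.023762·15.5 = 7.931683
ŷ(21) = 7.931683 + 1.023762·21 = 29.430693
residual = y − ŷ = 31.2 − 29.430693 = 1.769307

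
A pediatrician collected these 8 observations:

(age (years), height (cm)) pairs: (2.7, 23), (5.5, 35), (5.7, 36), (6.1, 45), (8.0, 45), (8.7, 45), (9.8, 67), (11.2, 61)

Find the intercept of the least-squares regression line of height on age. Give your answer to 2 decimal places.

10.01

n = 8, Σx = 57.7, Σy = 357, Σxy = 2825.6, Σx² = 468.41
Sxx = Σx² − (Σx)²/n = 468.41 − 416.16125 = 52.24875
Sxy = Σxy − (Σx)(Σy)/n = 2825.6 − 2574.8625 = 250.7375
b = Sxy/Sxx = 250.7375/52.24875 = 4.798919
a = ȳ − b·x̄ = 44.625 − 4.798919·7.2125 = 10.012799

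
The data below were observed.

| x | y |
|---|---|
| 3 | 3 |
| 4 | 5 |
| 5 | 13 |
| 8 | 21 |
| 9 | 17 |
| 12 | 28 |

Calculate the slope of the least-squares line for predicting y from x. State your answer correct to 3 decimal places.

n = 6, Σx = 41, Σy = 87, Σxy = 751, Σx² = 339
Sxx = Σx² − (Σx)²/n = 339 − 280.166667 = 58.833333
Sxy = Σxy − (Σx)(Σy)/n = 751 − 594.5 = 156.5
b = Sxy/Sxx = 156.5/58.833333 = 2.660057

2.660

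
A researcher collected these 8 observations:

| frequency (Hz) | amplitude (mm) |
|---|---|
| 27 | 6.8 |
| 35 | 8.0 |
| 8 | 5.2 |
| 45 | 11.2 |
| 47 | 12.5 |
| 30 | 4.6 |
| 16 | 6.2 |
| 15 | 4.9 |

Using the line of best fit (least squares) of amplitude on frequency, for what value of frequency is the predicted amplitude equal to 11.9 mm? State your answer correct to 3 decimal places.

n = 8, Σx = 223, Σy = 59.4, Σxy = 1907.4, Σx² = 7633
Sxx = Σx² − (Σx)²/n = 7633 − 6216.125 = 1416.875
Sxy = Σxy − (Σx)(Σy)/n = 1907.4 − 1655.775 = 251.625
b = Sxy/Sxx = 251.625/1416.875 = 0.177592
a = ȳ − b·x̄ = 7.425 − 0.177592·27.875 = 2.474636
Set a + b·x = 11.9: x = (11.9 − 2.474636) / 0.177592 = 53.073274

53.073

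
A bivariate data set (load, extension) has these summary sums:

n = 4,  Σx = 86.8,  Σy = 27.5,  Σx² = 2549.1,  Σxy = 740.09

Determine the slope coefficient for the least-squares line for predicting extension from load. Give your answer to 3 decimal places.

0.215

Sxx = Σx² − (Σx)²/n = 2549.1 − 1883.56 = 665.54
Sxy = Σxy − (Σx)(Σy)/n = 740.09 − 596.75 = 143.34
b = Sxy/Sxx = 143.34/665.54 = 0.215374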